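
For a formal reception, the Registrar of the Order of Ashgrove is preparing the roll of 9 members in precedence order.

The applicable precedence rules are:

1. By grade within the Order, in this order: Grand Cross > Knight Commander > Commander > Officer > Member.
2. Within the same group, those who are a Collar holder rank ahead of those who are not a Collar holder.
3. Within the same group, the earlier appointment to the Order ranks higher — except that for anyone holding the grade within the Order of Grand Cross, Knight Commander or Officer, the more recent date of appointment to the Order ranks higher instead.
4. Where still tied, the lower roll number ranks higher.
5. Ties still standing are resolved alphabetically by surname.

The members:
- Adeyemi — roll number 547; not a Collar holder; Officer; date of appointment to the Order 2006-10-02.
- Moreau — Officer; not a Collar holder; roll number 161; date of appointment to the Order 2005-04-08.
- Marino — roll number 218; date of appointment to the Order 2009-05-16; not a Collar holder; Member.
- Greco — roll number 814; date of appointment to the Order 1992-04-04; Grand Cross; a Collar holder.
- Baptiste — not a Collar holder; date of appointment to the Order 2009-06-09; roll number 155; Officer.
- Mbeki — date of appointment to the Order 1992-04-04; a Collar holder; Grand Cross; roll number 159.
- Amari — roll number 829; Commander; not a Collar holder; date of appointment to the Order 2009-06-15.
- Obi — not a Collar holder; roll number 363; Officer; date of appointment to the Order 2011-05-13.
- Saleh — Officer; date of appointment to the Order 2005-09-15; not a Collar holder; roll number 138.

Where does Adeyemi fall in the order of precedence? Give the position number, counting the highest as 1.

6

By grade within the Order: Mbeki and Greco (Grand Cross); then Amari (Commander); then Obi, Baptiste, Adeyemi, Saleh and Moreau (Officer); then Marino (Member).
Mbeki and Greco are each a Collar holder, so the next rule applies.
Mbeki and Greco both have date of appointment to the Order 1992-04-04, so the next rule applies.
Among Mbeki and Greco, by roll number (lower first): Mbeki (159) before Greco (814).
Obi, Baptiste, Adeyemi, Saleh and Moreau are each not a Collar holder, so the next rule applies.
Among Obi, Baptiste, Adeyemi, Saleh and Moreau, by date of appointment to the Order (later first) (reversed rule for this group): Obi (2011-05-13) before Baptiste (2009-06-09) before Adeyemi (2006-10-02) before Saleh (2005-09-15) before Moreau (2005-04-08).
Order: Mbeki, Greco, Amari, Obi, Baptiste, Adeyemi, Saleh, Moreau, Marino. So position 6.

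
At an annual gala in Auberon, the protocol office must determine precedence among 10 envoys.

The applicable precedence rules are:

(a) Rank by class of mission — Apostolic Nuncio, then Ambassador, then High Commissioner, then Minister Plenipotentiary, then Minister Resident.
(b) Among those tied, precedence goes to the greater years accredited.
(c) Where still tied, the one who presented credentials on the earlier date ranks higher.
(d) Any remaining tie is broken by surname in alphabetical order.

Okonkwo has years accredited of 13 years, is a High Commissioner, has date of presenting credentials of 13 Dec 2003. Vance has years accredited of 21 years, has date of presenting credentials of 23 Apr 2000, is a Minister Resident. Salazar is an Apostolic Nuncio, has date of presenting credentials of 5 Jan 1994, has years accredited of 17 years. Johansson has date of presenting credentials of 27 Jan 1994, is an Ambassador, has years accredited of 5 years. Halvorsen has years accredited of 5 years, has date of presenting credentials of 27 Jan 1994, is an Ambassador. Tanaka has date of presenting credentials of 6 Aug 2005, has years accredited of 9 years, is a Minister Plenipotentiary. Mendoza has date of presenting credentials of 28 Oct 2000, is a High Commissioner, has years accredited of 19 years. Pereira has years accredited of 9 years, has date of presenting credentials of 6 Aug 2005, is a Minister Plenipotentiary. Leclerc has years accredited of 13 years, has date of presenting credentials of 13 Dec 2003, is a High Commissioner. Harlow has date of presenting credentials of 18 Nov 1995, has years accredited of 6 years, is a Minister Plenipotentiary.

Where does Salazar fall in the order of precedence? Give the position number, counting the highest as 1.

1

By class of mission: Salazar (Apostolic Nuncio); then Halvorsen and Johansson (Ambassador); then Mendoza, Leclerc and Okonkwo (High Commissioner); then Pereira, Tanaka and Harlow (Minister Plenipotentiary); then Vance (Minister Resident).
Halvorsen and Johansson both have years accredited 5 years, so the next rule applies.
Halvorsen and Johansson both have date of presenting credentials 27 Jan 1994, so the next rule applies.
Among Halvorsen and Johansson, alphabetically by surname: Halvorsen before Johansson.
Among Mendoza, Leclerc and Okonkwo, by years accredited (higher first): Mendoza (19 years) before Leclerc and Okonkwo (13 years).
Leclerc and Okonkwo both have date of presenting credentials 13 Dec 2003, so the next rule applies.
Among Leclerc and Okonkwo, alphabetically by surname: Leclerc before Okonkwo.
Among Pereira, Tanaka and Harlow, by years accredited (higher first): Pereira and Tanaka (9 years) before Harlow (6 years).
Pereira and Tanaka both have date of presenting credentials 6 Aug 2005, so the next rule applies.
Among Pereira and Tanaka, alphabetically by surname: Pereira before Tanaka.
Order: Salazar, Halvorsen, Johansson, Mendoza, Leclerc, Okonkwo, Pereira, Tanaka, Harlow, Vance. So position 1.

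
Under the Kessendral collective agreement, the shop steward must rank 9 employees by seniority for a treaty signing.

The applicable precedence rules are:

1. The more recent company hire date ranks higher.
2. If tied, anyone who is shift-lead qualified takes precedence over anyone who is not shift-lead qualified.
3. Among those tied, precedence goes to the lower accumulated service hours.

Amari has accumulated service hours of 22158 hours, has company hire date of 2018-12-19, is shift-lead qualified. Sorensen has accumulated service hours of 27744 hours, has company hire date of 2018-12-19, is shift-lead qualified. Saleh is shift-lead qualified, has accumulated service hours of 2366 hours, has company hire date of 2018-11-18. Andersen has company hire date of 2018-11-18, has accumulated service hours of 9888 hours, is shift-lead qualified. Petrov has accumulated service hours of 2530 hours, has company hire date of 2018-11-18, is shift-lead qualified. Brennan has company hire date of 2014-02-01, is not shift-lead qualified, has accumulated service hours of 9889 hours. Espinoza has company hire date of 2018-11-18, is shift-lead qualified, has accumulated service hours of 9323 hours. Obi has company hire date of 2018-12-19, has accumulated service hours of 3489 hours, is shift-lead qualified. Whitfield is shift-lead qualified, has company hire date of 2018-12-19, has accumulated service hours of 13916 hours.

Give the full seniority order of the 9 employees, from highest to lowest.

By company hire date (later first): Obi, Whitfield, Amari and Sorensen (each 2018-12-19); then Saleh, Petrov, Espinoza and Andersen (each 2018-11-18); then Brennan (2014-02-01).
Obi, Whitfield, Amari and Sorensen are each shift-lead qualified, so the next rule applies.
Among Obi, Whitfield, Amari and Sorensen, by accumulated service hours (lower first): Obi (3489 hours) before Whitfield (13916 hours) before Amari (22158 hours) before Sorensen (27744 hours).
Saleh, Petrov, Espinoza and Andersen are each shift-lead qualified, so the next rule applies.
Among Saleh, Petrov, Espinoza and Andersen, by accumulated service hours (lower first): Saleh (2366 hours) before Petrov (2530 hours) before Espinoza (9323 hours) before Andersen (9888 hours).
Full order: Obi, Whitfield, Amari, Sorensen, Saleh, Petrov, Espinoza, Andersen, Brennan.

Obi, Whitfield, Amari, Sorensen, Saleh, Petrov, Espinoza, Andersen, Brennan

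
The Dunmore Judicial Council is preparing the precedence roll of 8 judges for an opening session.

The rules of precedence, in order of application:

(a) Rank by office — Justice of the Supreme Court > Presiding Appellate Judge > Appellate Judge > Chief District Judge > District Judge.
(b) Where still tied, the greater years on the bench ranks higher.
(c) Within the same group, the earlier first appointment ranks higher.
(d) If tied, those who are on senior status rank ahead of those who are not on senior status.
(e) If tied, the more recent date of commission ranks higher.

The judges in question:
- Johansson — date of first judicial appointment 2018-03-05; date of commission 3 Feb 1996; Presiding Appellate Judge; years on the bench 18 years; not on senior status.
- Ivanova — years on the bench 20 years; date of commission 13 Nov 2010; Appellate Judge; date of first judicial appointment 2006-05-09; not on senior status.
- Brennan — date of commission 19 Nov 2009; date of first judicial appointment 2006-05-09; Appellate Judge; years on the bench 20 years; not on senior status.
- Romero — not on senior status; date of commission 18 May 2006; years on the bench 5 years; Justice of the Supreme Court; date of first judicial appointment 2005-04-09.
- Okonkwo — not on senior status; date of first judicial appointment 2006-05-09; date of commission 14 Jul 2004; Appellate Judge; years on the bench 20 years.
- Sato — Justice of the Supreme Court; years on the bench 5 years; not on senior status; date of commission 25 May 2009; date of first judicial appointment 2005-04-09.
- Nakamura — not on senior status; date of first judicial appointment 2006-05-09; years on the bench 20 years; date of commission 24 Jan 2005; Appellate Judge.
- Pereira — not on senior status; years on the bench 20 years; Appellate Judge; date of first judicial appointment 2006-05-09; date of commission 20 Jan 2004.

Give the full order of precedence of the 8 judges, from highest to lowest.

By office: Sato and Romero (Justice of the Supreme Court); then Johansson (Presiding Appellate Judge); then Ivanova, Brennan, Nakamura, Okonkwo and Pereira (Appellate Judge).
Sato and Romero both have years on the bench 5 years, so the next rule applies.
Sato and Romero both have date of first judicial appointment 2005-04-09, so the next rule applies.
Sato and Romero are each not on senior status, so the next rule applies.
Among Sato and Romero, by date of commission (later first): Sato (25 May 2009) before Romero (18 May 2006).
Ivanova, Brennan, Nakamura, Okonkwo and Pereira all have years on the bench 20 years, so the next rule applies.
Ivanova, Brennan, Nakamura, Okonkwo and Pereira all have date of first judicial appointment 2006-05-09, so the next rule applies.
Ivanova, Brennan, Nakamura, Okonkwo and Pereira are each not on senior status, so the next rule applies.
Among Ivanova, Brennan, Nakamura, Okonkwo and Pereira, by date of commission (later first): Ivanova (13 Nov 2010) before Brennan (19 Nov 2009) before Nakamura (24 Jan 2005) before Okonkwo (14 Jul 2004) before Pereira (20 Jan 2004).
Full order: Sato, Romero, Johansson, Ivanova, Brennan, Nakamura, Okonkwo, Pereira.

Sato, Romero, Johansson, Ivanova, Brennan, Nakamura, Okonkwo, Pereira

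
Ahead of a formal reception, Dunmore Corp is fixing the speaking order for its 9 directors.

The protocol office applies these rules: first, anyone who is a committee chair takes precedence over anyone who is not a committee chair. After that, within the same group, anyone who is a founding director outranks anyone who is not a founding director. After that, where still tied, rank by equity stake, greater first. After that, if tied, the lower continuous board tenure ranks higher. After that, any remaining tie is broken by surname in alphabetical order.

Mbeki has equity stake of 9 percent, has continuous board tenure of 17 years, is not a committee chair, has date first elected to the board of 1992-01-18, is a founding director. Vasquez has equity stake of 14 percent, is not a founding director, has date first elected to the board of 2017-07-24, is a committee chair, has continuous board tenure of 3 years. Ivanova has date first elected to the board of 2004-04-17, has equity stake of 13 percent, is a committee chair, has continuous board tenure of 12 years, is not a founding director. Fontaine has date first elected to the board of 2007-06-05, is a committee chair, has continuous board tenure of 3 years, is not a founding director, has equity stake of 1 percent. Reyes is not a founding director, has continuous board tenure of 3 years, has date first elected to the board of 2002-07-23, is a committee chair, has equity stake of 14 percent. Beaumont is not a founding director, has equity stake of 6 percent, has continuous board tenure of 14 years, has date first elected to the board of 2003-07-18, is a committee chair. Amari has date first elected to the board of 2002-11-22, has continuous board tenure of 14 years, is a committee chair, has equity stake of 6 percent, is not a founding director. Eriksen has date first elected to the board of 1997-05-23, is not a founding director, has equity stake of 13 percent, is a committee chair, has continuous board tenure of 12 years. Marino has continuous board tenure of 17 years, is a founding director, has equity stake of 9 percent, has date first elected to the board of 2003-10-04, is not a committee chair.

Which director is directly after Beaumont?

By the first rule: Reyes, Vasquez, Eriksen, Ivanova, Amari, Beaumont and Fontaine (each a committee chair); then Marino and Mbeki (both not a committee chair).
Reyes, Vasquez, Eriksen, Ivanova, Amari, Beaumont and Fontaine are each not a founding director, so the next rule applies.
Among Reyes, Vasquez, Eriksen, Ivanova, Amari, Beaumont and Fontaine, by equity stake (higher first): Reyes and Vasquez (14 percent) before Eriksen and Ivanova (13 percent) before Amari and Beaumont (6 percent) before Fontaine (1 percent).
Reyes and Vasquez both have continuous board tenure 3 years, so the next rule applies.
Among Reyes and Vasquez, alphabetically by surname: Reyes before Vasquez.
Eriksen and Ivanova both have continuous board tenure 12 years, so the next rule applies.
Among Eriksen and Ivanova, alphabetically by surname: Eriksen before Ivanova.
Amari and Beaumont both have continuous board tenure 14 years, so the next rule applies.
Among Amari and Beaumont, alphabetically by surname: Amari before Beaumont.
Marino and Mbeki are each a founding director, so the next rule applies.
Marino and Mbeki both have equity stake 9 percent, so the next rule applies.
Marino and Mbeki both have continuous board tenure 17 years, so the next rule applies.
Among Marino and Mbeki, alphabetically by surname: Marino before Mbeki.
Order: Reyes, Vasquez, Eriksen, Ivanova, Amari, Beaumont, Fontaine, Marino, Mbeki.

Fontaine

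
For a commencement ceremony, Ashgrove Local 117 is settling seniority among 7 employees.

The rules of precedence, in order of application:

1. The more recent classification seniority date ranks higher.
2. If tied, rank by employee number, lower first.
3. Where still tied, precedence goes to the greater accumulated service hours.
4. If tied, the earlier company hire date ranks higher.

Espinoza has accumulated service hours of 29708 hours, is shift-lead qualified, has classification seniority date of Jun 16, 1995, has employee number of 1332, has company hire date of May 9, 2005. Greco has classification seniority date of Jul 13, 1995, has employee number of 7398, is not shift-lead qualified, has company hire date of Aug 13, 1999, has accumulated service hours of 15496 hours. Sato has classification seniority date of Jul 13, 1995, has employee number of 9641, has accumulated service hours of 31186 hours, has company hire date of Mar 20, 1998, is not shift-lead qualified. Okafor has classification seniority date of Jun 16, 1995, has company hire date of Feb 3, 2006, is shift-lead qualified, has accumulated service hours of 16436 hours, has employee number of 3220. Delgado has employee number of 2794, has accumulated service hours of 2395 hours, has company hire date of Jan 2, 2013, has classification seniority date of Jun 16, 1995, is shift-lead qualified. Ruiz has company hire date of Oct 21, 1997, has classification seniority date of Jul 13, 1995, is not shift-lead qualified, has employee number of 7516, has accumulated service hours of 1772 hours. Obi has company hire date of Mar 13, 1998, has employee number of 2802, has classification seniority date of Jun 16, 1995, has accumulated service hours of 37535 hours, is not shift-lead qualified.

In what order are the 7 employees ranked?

By classification seniority date (later first): Greco, Ruiz and Sato (each Jul 13, 1995); then Espinoza, Delgado, Obi and Okafor (each Jun 16, 1995).
Among Greco, Ruiz and Sato, by employee number (lower first): Greco (7398) before Ruiz (7516) before Sato (9641).
Among Espinoza, Delgado, Obi and Okafor, by employee number (lower first): Espinoza (1332) before Delgado (2794) before Obi (2802) before Okafor (3220).
Full order: Greco, Ruiz, Sato, Espinoza, Delgado, Obi, Okafor.

Greco, Ruiz, Sato, Espinoza, Delgado, Obi, Okafor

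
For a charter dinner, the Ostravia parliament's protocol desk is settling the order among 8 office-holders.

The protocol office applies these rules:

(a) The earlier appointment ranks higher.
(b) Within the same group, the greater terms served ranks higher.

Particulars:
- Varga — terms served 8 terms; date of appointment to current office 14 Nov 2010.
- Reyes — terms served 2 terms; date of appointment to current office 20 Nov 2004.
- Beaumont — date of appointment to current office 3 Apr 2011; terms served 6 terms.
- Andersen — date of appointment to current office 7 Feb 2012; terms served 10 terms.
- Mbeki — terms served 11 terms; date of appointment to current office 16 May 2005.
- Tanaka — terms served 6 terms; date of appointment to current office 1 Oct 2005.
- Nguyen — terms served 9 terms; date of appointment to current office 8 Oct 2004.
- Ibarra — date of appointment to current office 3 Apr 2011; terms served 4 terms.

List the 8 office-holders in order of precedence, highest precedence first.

Nguyen, Reyes, Mbeki, Tanaka, Varga, Beaumont, Ibarra, Andersen

By date of appointment to current office (earlier first): Nguyen (8 Oct 2004); then Reyes (20 Nov 2004); then Mbeki (16 May 2005); then Tanaka (1 Oct 2005); then Varga (14 Nov 2010); then Beaumont and Ibarra (both 3 Apr 2011); then Andersen (7 Feb 2012).
Among Beaumont and Ibarra, by terms served (higher first): Beaumont (6 terms) before Ibarra (4 terms).
Full order: Nguyen, Reyes, Mbeki, Tanaka, Varga, Beaumont, Ibarra, Andersen.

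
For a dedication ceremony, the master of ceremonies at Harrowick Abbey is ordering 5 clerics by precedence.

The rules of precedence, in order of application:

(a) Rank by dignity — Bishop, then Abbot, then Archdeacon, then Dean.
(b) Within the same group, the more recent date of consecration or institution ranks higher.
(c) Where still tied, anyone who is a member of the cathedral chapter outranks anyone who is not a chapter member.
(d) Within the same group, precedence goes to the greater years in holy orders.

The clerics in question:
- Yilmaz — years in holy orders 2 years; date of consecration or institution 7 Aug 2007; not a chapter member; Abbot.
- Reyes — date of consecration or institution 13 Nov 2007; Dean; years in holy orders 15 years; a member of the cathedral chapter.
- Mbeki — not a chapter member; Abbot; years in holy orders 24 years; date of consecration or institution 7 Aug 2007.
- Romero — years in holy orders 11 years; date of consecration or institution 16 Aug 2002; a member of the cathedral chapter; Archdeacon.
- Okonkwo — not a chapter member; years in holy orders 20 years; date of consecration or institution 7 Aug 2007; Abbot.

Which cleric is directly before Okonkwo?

Mbeki

By dignity: Mbeki, Okonkwo and Yilmaz (Abbot); then Romero (Archdeacon); then Reyes (Dean).
Mbeki, Okonkwo and Yilmaz all have date of consecration or institution 7 Aug 2007, so the next rule applies.
Mbeki, Okonkwo and Yilmaz are each not a chapter member, so the next rule applies.
Among Mbeki, Okonkwo and Yilmaz, by years in holy orders (higher first): Mbeki (24 years) before Okonkwo (20 years) before Yilmaz (2 years).
Order: Mbeki, Okonkwo, Yilmaz, Romero, Reyes.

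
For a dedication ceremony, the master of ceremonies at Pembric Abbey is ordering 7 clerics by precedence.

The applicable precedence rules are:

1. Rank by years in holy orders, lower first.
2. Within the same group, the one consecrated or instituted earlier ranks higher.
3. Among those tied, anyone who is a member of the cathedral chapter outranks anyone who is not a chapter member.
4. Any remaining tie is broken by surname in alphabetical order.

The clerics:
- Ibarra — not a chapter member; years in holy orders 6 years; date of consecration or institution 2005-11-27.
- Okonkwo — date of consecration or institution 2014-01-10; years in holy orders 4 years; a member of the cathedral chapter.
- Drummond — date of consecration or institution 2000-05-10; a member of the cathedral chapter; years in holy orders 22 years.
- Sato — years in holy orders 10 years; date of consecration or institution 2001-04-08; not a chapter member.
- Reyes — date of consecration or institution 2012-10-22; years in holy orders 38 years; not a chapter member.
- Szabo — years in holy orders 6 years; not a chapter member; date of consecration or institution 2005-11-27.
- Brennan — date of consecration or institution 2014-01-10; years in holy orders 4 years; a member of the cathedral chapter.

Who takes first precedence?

By years in holy orders (lower first): Brennan and Okonkwo (both 4 years); then Ibarra and Szabo (both 6 years); then Sato (10 years); then Drummond (22 years); then Reyes (38 years).
Brennan and Okonkwo both have date of consecration or institution 2014-01-10, so the next rule applies.
Brennan and Okonkwo are each a member of the cathedral chapter, so the next rule applies.
Among Brennan and Okonkwo, alphabetically by surname: Brennan before Okonkwo.
Ibarra and Szabo both have date of consecration or institution 2005-11-27, so the next rule applies.
Ibarra and Szabo are each not a chapter member, so the next rule applies.
Among Ibarra and Szabo, alphabetically by surname: Ibarra before Szabo.
Order: Brennan, Okonkwo, Ibarra, Szabo, Sato, Drummond, Reyes.

Brennan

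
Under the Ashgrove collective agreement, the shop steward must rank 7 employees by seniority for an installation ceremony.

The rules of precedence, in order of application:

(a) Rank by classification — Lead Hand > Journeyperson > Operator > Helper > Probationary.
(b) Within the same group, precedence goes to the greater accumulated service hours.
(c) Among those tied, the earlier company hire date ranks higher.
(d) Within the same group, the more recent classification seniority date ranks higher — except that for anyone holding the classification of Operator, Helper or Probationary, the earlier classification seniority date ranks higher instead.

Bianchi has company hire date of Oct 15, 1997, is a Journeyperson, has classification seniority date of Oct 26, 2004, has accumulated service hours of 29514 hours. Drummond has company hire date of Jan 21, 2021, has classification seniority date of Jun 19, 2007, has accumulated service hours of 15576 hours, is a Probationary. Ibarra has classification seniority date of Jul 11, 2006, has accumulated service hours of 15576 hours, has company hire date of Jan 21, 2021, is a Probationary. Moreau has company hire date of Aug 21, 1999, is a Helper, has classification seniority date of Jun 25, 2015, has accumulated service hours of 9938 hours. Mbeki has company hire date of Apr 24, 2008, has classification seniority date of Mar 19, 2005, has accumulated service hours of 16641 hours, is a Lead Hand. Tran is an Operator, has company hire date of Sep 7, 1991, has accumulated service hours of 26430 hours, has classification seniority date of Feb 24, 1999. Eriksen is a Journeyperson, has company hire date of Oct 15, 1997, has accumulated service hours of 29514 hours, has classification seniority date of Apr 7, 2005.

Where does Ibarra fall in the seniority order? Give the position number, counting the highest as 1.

By classification: Mbeki (Lead Hand); then Eriksen and Bianchi (Journeyperson); then Tran (Operator); then Moreau (Helper); then Ibarra and Drummond (Probationary).
Eriksen and Bianchi both have accumulated service hours 29514 hours, so the next rule applies.
Eriksen and Bianchi both have company hire date Oct 15, 1997, so the next rule applies.
Among Eriksen and Bianchi, by classification seniority date (later first): Eriksen (Apr 7, 2005) before Bianchi (Oct 26, 2004).
Ibarra and Drummond both have accumulated service hours 15576 hours, so the next rule applies.
Ibarra and Drummond both have company hire date Jan 21, 2021, so the next rule applies.
Among Ibarra and Drummond, by classification seniority date (earlier first) (reversed rule for this group): Ibarra (Jul 11, 2006) before Drummond (Jun 19, 2007).
Order: Mbeki, Eriksen, Bianchi, Tran, Moreau, Ibarra, Drummond. So position 6.

6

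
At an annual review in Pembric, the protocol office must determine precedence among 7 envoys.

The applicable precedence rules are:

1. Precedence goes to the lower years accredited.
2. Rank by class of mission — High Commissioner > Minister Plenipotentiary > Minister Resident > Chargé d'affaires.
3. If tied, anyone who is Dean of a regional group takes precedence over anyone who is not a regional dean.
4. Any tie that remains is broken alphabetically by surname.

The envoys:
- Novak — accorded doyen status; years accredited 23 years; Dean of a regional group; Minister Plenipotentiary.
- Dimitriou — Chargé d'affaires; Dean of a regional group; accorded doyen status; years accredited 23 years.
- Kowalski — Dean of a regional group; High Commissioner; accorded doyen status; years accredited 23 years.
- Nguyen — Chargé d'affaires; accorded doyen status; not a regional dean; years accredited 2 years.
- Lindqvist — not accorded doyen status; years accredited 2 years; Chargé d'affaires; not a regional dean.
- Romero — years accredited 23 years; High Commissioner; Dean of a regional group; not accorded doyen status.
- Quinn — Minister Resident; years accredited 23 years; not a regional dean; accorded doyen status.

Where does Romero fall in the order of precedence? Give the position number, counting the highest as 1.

4

By years accredited (lower first): Lindqvist and Nguyen (both 2 years); then Kowalski, Romero, Novak, Quinn and Dimitriou (each 23 years).
Lindqvist and Nguyen are each Chargé d'affaires, so the next rule applies.
Lindqvist and Nguyen are each not a regional dean, so the next rule applies.
Among Lindqvist and Nguyen, alphabetically by surname: Lindqvist before Nguyen.
Among Kowalski, Romero, Novak, Quinn and Dimitriou, by class of mission: Kowalski and Romero (High Commissioner) before Novak (Minister Plenipotentiary) before Quinn (Minister Resident) before Dimitriou (Chargé d'affaires).
Kowalski and Romero are each Dean of a regional group, so the next rule applies.
Among Kowalski and Romero, alphabetically by surname: Kowalski before Romero.
Order: Lindqvist, Nguyen, Kowalski, Romero, Novak, Quinn, Dimitriou. So position 4.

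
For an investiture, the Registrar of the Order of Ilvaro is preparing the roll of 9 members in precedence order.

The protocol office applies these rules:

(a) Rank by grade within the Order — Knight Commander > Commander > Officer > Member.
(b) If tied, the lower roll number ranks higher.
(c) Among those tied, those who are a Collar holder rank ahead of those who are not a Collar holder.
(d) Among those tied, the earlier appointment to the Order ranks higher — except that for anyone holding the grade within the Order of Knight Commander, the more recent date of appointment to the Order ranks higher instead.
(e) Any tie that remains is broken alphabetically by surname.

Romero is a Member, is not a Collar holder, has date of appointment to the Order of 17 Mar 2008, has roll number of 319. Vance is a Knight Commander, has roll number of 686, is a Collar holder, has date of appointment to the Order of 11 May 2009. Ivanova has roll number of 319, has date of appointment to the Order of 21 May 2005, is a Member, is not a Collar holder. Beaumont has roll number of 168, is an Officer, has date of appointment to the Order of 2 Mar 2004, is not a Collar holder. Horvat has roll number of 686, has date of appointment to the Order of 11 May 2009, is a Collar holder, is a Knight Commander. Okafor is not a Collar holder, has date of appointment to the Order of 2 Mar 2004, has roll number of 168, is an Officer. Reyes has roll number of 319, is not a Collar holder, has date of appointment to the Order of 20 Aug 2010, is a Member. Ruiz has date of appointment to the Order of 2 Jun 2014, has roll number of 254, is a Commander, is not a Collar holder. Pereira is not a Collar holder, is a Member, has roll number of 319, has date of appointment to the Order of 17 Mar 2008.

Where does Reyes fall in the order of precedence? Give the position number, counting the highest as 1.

By grade within the Order: Horvat and Vance (Knight Commander); then Ruiz (Commander); then Beaumont and Okafor (Officer); then Ivanova, Pereira, Romero and Reyes (Member).
Horvat and Vance both have roll number 686, so the next rule applies.
Horvat and Vance are each a Collar holder, so the next rule applies.
Horvat and Vance both have date of appointment to the Order 11 May 2009, so the next rule applies.
Among Horvat and Vance, alphabetically by surname: Horvat before Vance.
Beaumont and Okafor both have roll number 168, so the next rule applies.
Beaumont and Okafor are each not a Collar holder, so the next rule applies.
Beaumont and Okafor both have date of appointment to the Order 2 Mar 2004, so the next rule applies.
Among Beaumont and Okafor, alphabetically by surname: Beaumont before Okafor.
Ivanova, Pereira, Romero and Reyes all have roll number 319, so the next rule applies.
Ivanova, Pereira, Romero and Reyes are each not a Collar holder, so the next rule applies.
Among Ivanova, Pereira, Romero and Reyes, by date of appointment to the Order (earlier first): Ivanova (21 May 2005) before Pereira and Romero (17 Mar 2008) before Reyes (20 Aug 2010).
Among Pereira and Romero, alphabetically by surname: Pereira before Romero.
Order: Horvat, Vance, Ruiz, Beaumont, Okafor, Ivanova, Pereira, Romero, Reyes. So position 9.

9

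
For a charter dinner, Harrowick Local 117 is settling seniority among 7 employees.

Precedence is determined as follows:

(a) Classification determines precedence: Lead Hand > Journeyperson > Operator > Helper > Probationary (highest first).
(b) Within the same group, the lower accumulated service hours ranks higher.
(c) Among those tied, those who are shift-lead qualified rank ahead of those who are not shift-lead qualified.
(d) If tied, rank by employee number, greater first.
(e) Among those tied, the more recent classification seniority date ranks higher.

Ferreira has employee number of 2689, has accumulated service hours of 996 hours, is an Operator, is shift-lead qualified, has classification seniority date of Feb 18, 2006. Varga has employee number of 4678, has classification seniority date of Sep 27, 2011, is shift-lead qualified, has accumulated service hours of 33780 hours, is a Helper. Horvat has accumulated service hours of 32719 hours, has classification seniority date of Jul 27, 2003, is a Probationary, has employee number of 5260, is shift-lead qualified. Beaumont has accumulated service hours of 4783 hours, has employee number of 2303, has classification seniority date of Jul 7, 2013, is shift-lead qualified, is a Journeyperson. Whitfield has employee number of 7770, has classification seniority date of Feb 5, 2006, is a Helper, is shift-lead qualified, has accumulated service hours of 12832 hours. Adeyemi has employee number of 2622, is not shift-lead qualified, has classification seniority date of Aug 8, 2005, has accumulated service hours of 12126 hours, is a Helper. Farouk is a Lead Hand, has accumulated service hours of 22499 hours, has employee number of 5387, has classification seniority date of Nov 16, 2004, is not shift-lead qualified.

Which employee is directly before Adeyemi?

Ferreira

By classification: Farouk (Lead Hand); then Beaumont (Journeyperson); then Ferreira (Operator); then Adeyemi, Whitfield and Varga (Helper); then Horvat (Probationary).
Among Adeyemi, Whitfield and Varga, by accumulated service hours (lower first): Adeyemi (12126 hours) before Whitfield (12832 hours) before Varga (33780 hours).
Order: Farouk, Beaumont, Ferreira, Adeyemi, Whitfield, Varga, Horvat.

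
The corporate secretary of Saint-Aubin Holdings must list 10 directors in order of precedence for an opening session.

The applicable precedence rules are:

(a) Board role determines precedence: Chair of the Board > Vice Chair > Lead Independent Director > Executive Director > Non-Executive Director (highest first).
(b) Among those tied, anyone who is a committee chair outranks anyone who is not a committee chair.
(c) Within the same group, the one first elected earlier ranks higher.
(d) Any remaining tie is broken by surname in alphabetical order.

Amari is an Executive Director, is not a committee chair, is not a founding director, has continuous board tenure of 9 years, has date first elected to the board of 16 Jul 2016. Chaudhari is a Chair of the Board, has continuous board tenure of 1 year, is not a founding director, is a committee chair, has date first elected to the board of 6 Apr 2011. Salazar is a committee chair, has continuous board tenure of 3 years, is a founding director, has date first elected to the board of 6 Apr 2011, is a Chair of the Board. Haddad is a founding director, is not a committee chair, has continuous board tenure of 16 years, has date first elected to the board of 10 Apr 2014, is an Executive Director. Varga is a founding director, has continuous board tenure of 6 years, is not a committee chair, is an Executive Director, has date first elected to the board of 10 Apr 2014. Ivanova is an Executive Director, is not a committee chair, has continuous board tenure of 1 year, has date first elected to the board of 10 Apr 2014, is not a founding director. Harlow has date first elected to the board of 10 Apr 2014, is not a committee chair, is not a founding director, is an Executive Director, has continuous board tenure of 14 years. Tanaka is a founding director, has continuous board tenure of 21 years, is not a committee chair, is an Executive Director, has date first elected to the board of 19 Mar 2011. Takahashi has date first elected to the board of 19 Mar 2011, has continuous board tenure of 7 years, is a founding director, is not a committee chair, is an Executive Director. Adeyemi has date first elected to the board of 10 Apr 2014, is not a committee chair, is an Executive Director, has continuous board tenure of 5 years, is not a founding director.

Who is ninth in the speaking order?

Varga

By board role: Chaudhari and Salazar (Chair of the Board); then Takahashi, Tanaka, Adeyemi, Haddad, Harlow, Ivanova, Varga and Amari (Executive Director).
Chaudhari and Salazar are each a committee chair, so the next rule applies.
Chaudhari and Salazar both have date first elected to the board 6 Apr 2011, so the next rule applies.
Among Chaudhari and Salazar, alphabetically by surname: Chaudhari before Salazar.
Takahashi, Tanaka, Adeyemi, Haddad, Harlow, Ivanova, Varga and Amari are each not a committee chair, so the next rule applies.
Among Takahashi, Tanaka, Adeyemi, Haddad, Harlow, Ivanova, Varga and Amari, by date first elected to the board (earlier first): Takahashi and Tanaka (19 Mar 2011) before Adeyemi, Haddad, Harlow, Ivanova and Varga (10 Apr 2014) before Amari (16 Jul 2016).
Among Takahashi and Tanaka, alphabetically by surname: Takahashi before Tanaka.
Among Adeyemi, Haddad, Harlow, Ivanova and Varga, alphabetically by surname: Adeyemi before Haddad before Harlow before Ivanova before Varga.
Order: Chaudhari, Salazar, Takahashi, Tanaka, Adeyemi, Haddad, Harlow, Ivanova, Varga, Amari.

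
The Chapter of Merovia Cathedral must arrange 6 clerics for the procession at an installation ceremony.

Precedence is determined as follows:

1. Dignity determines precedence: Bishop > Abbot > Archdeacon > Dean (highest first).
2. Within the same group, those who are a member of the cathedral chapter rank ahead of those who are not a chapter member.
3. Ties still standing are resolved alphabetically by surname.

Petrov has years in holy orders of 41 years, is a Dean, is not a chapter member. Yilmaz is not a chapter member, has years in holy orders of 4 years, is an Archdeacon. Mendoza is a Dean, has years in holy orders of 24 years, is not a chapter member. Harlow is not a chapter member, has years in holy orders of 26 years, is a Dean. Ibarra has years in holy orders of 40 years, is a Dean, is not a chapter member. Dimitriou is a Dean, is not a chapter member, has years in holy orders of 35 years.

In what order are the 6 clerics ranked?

By dignity: Yilmaz (Archdeacon); then Dimitriou, Harlow, Ibarra, Mendoza and Petrov (Dean).
Dimitriou, Harlow, Ibarra, Mendoza and Petrov are each not a chapter member, so the next rule applies.
Among Dimitriou, Harlow, Ibarra, Mendoza and Petrov, alphabetically by surname: Dimitriou before Harlow before Ibarra before Mendoza before Petrov.
Full order: Yilmaz, Dimitriou, Harlow, Ibarra, Mendoza, Petrov.

Yilmaz, Dimitriou, Harlow, Ibarra, Mendoza, Petrov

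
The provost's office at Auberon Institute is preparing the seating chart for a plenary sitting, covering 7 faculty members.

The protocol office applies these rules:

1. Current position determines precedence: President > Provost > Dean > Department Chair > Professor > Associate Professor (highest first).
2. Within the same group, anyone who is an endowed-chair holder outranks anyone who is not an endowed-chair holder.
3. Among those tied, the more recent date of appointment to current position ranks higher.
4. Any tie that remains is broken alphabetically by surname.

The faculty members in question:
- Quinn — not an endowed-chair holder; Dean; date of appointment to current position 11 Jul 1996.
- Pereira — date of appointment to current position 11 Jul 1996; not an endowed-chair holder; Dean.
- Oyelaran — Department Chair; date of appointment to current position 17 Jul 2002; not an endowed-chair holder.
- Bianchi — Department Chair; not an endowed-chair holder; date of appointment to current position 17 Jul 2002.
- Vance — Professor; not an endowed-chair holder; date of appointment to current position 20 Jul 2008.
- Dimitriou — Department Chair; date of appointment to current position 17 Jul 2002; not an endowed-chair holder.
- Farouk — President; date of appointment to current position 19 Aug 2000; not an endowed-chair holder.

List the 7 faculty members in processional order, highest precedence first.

By current position: Farouk (President); then Pereira and Quinn (Dean); then Bianchi, Dimitriou and Oyelaran (Department Chair); then Vance (Professor).
Pereira and Quinn are each not an endowed-chair holder, so the next rule applies.
Pereira and Quinn both have date of appointment to current position 11 Jul 1996, so the next rule applies.
Among Pereira and Quinn, alphabetically by surname: Pereira before Quinn.
Bianchi, Dimitriou and Oyelaran are each not an endowed-chair holder, so the next rule applies.
Bianchi, Dimitriou and Oyelaran all have date of appointment to current position 17 Jul 2002, so the next rule applies.
Among Bianchi, Dimitriou and Oyelaran, alphabetically by surname: Bianchi before Dimitriou before Oyelaran.
Full order: Farouk, Pereira, Quinn, Bianchi, Dimitriou, Oyelaran, Vance.

Farouk, Pereira, Quinn, Bianchi, Dimitriou, Oyelaran, Vance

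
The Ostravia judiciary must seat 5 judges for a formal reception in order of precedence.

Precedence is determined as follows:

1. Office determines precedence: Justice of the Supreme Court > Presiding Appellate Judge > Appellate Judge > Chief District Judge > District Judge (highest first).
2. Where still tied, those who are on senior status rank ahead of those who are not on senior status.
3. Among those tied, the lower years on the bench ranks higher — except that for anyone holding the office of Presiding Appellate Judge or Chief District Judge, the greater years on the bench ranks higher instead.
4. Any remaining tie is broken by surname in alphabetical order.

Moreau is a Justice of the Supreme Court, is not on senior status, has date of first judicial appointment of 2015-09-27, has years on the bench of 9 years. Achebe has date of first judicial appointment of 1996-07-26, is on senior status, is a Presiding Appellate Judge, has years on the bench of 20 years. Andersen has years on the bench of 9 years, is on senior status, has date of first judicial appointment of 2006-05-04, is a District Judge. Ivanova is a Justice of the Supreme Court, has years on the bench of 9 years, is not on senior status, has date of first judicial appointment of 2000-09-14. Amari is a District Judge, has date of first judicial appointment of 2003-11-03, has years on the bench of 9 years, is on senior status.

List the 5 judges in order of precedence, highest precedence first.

By office: Ivanova and Moreau (Justice of the Supreme Court); then Achebe (Presiding Appellate Judge); then Amari and Andersen (District Judge).
Ivanova and Moreau are each not on senior status, so the next rule applies.
Ivanova and Moreau both have years on the bench 9 years, so the next rule applies.
Among Ivanova and Moreau, alphabetically by surname: Ivanova before Moreau.
Amari and Andersen are each on senior status, so the next rule applies.
Amari and Andersen both have years on the bench 9 years, so the next rule applies.
Among Amari and Andersen, alphabetically by surname: Amari before Andersen.
Full order: Ivanova, Moreau, Achebe, Amari, Andersen.

Ivanova, Moreau, Achebe, Amari, Andersen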